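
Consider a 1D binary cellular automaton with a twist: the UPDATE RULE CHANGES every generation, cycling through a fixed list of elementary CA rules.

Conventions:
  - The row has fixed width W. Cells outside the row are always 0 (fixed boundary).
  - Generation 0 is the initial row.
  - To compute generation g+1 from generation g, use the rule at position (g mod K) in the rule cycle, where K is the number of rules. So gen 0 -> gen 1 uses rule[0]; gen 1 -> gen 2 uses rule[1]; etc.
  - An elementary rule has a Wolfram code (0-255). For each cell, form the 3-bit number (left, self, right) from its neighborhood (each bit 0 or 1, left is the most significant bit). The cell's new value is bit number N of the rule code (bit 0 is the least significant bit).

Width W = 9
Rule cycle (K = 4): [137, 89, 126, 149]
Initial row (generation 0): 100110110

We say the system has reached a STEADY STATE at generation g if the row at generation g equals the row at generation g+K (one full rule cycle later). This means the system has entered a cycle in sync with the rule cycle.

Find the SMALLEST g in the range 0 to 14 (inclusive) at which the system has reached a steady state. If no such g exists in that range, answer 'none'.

Answer: none

Derivation:
Gen 0: 100110110
Gen 1 (rule 137): 000100100
Gen 2 (rule 89): 110010011
Gen 3 (rule 126): 111111111
Gen 4 (rule 149): 011111110
Gen 5 (rule 137): 011111100
Gen 6 (rule 89): 010000111
Gen 7 (rule 126): 111001101
Gen 8 (rule 149): 010100001
Gen 9 (rule 137): 000001100
Gen 10 (rule 89): 111101111
Gen 11 (rule 126): 100111001
Gen 12 (rule 149): 110010101
Gen 13 (rule 137): 100000000
Gen 14 (rule 89): 011111111
Gen 15 (rule 126): 110000001
Gen 16 (rule 149): 001111101
Gen 17 (rule 137): 101111000
Gen 18 (rule 89): 001001111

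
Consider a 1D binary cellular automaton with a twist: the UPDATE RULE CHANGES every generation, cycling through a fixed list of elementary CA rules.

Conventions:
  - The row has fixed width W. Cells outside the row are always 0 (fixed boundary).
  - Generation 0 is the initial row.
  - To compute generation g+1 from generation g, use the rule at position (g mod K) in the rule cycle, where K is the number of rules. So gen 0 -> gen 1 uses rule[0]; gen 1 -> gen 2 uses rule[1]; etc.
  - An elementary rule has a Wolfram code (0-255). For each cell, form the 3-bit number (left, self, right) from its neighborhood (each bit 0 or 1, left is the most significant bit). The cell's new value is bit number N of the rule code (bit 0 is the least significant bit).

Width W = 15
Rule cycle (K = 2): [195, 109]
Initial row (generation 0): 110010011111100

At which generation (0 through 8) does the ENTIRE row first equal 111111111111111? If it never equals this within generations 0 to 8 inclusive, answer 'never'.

Answer: 4

Derivation:
Gen 0: 110010011111100
Gen 1 (rule 195): 010100101111101
Gen 2 (rule 109): 011100111000111
Gen 3 (rule 195): 101101011011011
Gen 4 (rule 109): 111111111111111
Gen 5 (rule 195): 011111111111111
Gen 6 (rule 109): 010000000000001
Gen 7 (rule 195): 100111111111110
Gen 8 (rule 109): 100100000000010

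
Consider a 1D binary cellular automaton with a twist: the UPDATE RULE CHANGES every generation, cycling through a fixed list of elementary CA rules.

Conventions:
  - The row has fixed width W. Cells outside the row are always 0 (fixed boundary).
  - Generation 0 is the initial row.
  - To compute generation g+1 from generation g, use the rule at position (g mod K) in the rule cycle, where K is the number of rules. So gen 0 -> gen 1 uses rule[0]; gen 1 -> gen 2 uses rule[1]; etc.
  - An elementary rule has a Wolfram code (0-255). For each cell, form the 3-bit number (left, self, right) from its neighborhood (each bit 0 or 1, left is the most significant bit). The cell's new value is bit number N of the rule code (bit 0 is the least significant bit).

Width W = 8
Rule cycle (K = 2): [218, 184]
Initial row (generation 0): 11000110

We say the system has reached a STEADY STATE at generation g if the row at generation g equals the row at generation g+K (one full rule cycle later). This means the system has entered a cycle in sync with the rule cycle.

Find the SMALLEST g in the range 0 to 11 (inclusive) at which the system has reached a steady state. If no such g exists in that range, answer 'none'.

Answer: 9

Derivation:
Gen 0: 11000110
Gen 1 (rule 218): 11101111
Gen 2 (rule 184): 11011110
Gen 3 (rule 218): 11011111
Gen 4 (rule 184): 10111110
Gen 5 (rule 218): 00111111
Gen 6 (rule 184): 00111110
Gen 7 (rule 218): 01111111
Gen 8 (rule 184): 01111110
Gen 9 (rule 218): 11111111
Gen 10 (rule 184): 11111110
Gen 11 (rule 218): 11111111
Gen 12 (rule 184): 11111110
Gen 13 (rule 218): 11111111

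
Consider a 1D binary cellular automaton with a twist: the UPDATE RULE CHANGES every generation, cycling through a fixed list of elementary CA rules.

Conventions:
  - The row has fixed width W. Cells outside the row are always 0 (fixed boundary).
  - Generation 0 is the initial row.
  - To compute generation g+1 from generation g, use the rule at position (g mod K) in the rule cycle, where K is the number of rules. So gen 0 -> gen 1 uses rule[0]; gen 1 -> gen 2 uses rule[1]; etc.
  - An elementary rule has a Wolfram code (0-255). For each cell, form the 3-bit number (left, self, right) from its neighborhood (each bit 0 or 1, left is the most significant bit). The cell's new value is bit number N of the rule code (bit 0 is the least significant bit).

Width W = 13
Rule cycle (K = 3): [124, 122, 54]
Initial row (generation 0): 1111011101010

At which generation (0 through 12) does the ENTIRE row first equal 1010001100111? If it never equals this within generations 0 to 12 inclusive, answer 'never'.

Gen 0: 1111011101010
Gen 1 (rule 124): 1001110111111
Gen 2 (rule 122): 0111011100001
Gen 3 (rule 54): 1000100010011
Gen 4 (rule 124): 1100110011011
Gen 5 (rule 122): 1111111111111
Gen 6 (rule 54): 0000000000000
Gen 7 (rule 124): 0000000000000
Gen 8 (rule 122): 0000000000000
Gen 9 (rule 54): 0000000000000
Gen 10 (rule 124): 0000000000000
Gen 11 (rule 122): 0000000000000
Gen 12 (rule 54): 0000000000000

Answer: never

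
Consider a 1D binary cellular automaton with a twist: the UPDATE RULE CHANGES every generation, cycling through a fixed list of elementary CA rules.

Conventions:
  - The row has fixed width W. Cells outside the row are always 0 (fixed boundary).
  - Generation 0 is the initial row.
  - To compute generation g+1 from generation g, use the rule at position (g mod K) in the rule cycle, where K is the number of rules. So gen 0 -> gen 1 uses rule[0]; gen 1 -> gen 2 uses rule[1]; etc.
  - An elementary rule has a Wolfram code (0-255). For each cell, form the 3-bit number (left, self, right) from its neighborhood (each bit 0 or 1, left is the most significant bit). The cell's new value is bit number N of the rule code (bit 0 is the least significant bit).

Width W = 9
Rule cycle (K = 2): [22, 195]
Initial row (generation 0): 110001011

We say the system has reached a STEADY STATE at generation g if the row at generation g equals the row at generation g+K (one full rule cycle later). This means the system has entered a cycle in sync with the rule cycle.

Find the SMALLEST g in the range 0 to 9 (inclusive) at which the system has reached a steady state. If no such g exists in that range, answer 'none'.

Gen 0: 110001011
Gen 1 (rule 22): 001011000
Gen 2 (rule 195): 110001011
Gen 3 (rule 22): 001011000
Gen 4 (rule 195): 110001011
Gen 5 (rule 22): 001011000
Gen 6 (rule 195): 110001011
Gen 7 (rule 22): 001011000
Gen 8 (rule 195): 110001011
Gen 9 (rule 22): 001011000
Gen 10 (rule 195): 110001011
Gen 11 (rule 22): 001011000

Answer: 0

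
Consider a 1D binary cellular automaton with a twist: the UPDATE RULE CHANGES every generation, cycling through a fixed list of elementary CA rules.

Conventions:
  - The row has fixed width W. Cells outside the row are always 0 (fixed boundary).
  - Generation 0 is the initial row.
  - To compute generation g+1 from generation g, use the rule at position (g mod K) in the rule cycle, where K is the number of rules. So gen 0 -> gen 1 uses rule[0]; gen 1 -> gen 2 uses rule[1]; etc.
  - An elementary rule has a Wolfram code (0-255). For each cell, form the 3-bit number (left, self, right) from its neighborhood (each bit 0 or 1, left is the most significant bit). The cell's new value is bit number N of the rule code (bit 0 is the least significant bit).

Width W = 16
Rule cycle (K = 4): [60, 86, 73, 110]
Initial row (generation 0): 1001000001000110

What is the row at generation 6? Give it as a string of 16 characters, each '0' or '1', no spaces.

Answer: 0011111111001011

Derivation:
Gen 0: 1001000001000110
Gen 1 (rule 60): 1101100001100101
Gen 2 (rule 86): 0100110010111101
Gen 3 (rule 73): 0000110000100100
Gen 4 (rule 110): 0001110001101100
Gen 5 (rule 60): 0001001001011010
Gen 6 (rule 86): 0011111111001011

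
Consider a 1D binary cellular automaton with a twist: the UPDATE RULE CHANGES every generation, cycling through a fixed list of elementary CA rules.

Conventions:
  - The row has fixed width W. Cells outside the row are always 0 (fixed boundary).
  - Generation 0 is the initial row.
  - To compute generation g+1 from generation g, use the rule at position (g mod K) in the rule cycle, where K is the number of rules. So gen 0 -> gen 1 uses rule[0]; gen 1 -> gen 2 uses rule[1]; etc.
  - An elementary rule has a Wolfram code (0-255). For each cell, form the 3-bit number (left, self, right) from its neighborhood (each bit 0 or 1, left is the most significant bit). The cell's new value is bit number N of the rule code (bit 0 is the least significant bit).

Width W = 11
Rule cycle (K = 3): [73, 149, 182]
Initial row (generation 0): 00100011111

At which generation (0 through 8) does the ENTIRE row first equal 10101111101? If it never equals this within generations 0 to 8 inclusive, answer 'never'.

Answer: 8

Derivation:
Gen 0: 00100011111
Gen 1 (rule 73): 10001010001
Gen 2 (rule 149): 11101011101
Gen 3 (rule 182): 01011101011
Gen 4 (rule 73): 00010100011
Gen 5 (rule 149): 11010111000
Gen 6 (rule 182): 00111010100
Gen 7 (rule 73): 10101000001
Gen 8 (rule 149): 10101111101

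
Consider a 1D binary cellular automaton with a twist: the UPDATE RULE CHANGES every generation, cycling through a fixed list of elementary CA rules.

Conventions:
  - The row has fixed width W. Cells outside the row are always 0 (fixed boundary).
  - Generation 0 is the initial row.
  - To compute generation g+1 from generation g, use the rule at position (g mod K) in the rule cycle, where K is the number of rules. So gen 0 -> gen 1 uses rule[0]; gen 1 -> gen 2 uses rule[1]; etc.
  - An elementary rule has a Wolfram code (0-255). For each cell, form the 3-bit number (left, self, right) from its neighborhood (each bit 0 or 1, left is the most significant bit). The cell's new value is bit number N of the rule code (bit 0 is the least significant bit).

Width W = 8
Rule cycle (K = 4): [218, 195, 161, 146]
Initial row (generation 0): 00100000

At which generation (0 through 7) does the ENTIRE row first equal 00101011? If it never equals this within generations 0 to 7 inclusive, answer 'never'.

Answer: never

Derivation:
Gen 0: 00100000
Gen 1 (rule 218): 01010000
Gen 2 (rule 195): 10000111
Gen 3 (rule 161): 00110010
Gen 4 (rule 146): 01001101
Gen 5 (rule 218): 10111100
Gen 6 (rule 195): 00011101
Gen 7 (rule 161): 11001010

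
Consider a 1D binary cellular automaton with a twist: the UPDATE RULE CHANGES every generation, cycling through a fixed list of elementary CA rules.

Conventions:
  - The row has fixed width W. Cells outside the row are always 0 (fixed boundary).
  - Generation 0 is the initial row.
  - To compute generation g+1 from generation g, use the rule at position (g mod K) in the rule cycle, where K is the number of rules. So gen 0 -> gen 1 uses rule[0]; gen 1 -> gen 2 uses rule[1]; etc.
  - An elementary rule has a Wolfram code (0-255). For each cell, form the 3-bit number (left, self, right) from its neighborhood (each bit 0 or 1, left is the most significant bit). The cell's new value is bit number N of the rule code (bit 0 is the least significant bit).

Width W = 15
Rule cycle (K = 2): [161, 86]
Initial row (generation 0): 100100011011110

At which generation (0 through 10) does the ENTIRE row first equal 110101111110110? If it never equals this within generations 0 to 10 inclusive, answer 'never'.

Gen 0: 100100011011110
Gen 1 (rule 161): 000001000101100
Gen 2 (rule 86): 000011101100110
Gen 3 (rule 161): 111001010000000
Gen 4 (rule 86): 001111011000000
Gen 5 (rule 161): 100110100011111
Gen 6 (rule 86): 111010110100001
Gen 7 (rule 161): 010101001001100
Gen 8 (rule 86): 110101111110110
Gen 9 (rule 161): 001010111101000
Gen 10 (rule 86): 011010000101100

Answer: 8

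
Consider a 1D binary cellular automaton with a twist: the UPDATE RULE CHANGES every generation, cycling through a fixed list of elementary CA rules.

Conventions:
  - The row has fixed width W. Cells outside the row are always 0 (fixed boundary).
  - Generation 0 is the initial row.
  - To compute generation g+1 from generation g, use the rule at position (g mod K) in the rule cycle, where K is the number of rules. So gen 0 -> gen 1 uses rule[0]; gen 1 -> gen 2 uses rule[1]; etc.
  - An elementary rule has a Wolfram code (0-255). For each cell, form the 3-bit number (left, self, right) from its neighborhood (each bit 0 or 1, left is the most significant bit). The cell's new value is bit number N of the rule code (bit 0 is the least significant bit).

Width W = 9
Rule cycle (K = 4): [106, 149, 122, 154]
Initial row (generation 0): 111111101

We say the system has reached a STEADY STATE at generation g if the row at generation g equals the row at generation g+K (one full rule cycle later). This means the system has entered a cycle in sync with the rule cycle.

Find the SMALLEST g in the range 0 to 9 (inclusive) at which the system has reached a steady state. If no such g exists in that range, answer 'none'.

Gen 0: 111111101
Gen 1 (rule 106): 100000110
Gen 2 (rule 149): 111110001
Gen 3 (rule 122): 100011010
Gen 4 (rule 154): 010110001
Gen 5 (rule 106): 101110010
Gen 6 (rule 149): 100101011
Gen 7 (rule 122): 011010111
Gen 8 (rule 154): 110000110
Gen 9 (rule 106): 110001110
Gen 10 (rule 149): 001100101
Gen 11 (rule 122): 011111010
Gen 12 (rule 154): 111110001
Gen 13 (rule 106): 100010010

Answer: none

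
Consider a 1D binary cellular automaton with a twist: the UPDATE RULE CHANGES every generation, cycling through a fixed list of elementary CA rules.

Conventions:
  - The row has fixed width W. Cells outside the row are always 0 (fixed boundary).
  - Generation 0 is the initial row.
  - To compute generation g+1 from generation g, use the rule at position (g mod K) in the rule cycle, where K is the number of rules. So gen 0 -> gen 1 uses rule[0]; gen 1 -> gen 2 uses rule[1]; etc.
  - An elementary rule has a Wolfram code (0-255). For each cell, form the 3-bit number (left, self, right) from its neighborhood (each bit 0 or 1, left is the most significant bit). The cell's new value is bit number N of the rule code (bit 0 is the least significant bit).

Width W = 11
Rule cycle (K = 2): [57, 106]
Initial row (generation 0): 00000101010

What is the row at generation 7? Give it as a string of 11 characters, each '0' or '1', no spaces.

Gen 0: 00000101010
Gen 1 (rule 57): 11110010101
Gen 2 (rule 106): 10010101010
Gen 3 (rule 57): 01001010101
Gen 4 (rule 106): 10010101010
Gen 5 (rule 57): 01001010101
Gen 6 (rule 106): 10010101010
Gen 7 (rule 57): 01001010101

Answer: 01001010101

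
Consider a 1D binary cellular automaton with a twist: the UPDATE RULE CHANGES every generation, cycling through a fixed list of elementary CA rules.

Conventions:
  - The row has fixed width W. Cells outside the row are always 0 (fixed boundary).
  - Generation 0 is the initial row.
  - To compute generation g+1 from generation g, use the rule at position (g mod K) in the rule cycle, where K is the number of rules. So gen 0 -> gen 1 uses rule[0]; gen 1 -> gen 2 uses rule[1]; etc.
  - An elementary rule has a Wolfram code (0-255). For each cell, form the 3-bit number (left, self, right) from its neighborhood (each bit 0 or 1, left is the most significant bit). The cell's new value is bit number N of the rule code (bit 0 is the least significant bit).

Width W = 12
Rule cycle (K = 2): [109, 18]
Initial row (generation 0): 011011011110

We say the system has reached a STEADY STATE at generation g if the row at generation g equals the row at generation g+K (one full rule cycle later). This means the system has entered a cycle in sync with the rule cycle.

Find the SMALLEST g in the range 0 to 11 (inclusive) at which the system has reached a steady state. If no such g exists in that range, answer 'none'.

Gen 0: 011011011110
Gen 1 (rule 109): 011111110010
Gen 2 (rule 18): 100000001101
Gen 3 (rule 109): 101111101111
Gen 4 (rule 18): 000000000000
Gen 5 (rule 109): 111111111111
Gen 6 (rule 18): 000000000000
Gen 7 (rule 109): 111111111111
Gen 8 (rule 18): 000000000000
Gen 9 (rule 109): 111111111111
Gen 10 (rule 18): 000000000000
Gen 11 (rule 109): 111111111111
Gen 12 (rule 18): 000000000000
Gen 13 (rule 109): 111111111111

Answer: 4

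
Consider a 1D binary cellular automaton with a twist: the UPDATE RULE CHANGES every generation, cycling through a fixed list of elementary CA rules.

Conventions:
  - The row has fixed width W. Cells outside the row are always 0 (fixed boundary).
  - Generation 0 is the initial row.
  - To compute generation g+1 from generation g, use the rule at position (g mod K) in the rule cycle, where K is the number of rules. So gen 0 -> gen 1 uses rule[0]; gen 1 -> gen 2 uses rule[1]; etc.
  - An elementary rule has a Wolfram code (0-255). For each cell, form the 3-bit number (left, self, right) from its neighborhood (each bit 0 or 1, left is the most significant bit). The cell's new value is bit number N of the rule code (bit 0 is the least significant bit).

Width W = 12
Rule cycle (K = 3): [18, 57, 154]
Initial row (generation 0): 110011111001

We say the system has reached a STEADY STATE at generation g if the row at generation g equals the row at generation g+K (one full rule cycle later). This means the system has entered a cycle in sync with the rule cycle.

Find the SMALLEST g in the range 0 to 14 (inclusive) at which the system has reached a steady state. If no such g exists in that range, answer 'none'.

Answer: 7

Derivation:
Gen 0: 110011111001
Gen 1 (rule 18): 001100000110
Gen 2 (rule 57): 101011110101
Gen 3 (rule 154): 000011100000
Gen 4 (rule 18): 000100010000
Gen 5 (rule 57): 110011001111
Gen 6 (rule 154): 101110111110
Gen 7 (rule 18): 000000000001
Gen 8 (rule 57): 111111111100
Gen 9 (rule 154): 111111111010
Gen 10 (rule 18): 000000000001
Gen 11 (rule 57): 111111111100
Gen 12 (rule 154): 111111111010
Gen 13 (rule 18): 000000000001
Gen 14 (rule 57): 111111111100
Gen 15 (rule 154): 111111111010
Gen 16 (rule 18): 000000000001
Gen 17 (rule 57): 111111111100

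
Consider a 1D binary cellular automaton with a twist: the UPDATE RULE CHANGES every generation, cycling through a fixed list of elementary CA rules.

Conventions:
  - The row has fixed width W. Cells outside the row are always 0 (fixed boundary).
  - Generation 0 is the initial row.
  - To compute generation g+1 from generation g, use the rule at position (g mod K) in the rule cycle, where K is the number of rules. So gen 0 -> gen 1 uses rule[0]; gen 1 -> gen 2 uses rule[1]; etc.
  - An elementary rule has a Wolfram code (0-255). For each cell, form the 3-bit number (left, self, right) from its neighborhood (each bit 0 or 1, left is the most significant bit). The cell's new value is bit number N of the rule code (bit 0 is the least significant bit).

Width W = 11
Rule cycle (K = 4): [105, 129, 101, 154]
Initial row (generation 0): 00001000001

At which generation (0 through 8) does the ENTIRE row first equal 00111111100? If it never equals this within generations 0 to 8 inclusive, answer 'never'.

Gen 0: 00001000001
Gen 1 (rule 105): 11100011100
Gen 2 (rule 129): 01001001001
Gen 3 (rule 101): 01001001001
Gen 4 (rule 154): 10110110110
Gen 5 (rule 105): 01111111110
Gen 6 (rule 129): 00111111100
Gen 7 (rule 101): 10000000101
Gen 8 (rule 154): 01000001000

Answer: 6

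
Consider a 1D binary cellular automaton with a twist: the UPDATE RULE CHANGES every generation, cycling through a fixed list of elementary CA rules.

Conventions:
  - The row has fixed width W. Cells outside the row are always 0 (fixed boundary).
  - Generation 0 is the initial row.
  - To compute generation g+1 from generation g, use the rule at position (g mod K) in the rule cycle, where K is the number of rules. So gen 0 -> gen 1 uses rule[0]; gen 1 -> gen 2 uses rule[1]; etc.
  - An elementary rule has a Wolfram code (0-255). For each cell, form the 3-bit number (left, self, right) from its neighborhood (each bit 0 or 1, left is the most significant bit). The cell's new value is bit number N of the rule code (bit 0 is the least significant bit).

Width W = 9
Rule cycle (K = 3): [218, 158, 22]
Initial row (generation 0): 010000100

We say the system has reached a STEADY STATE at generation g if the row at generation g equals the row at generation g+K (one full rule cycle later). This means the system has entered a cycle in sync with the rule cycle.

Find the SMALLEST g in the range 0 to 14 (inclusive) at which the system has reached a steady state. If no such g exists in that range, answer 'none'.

Answer: 12

Derivation:
Gen 0: 010000100
Gen 1 (rule 218): 101001010
Gen 2 (rule 158): 101111011
Gen 3 (rule 22): 100000000
Gen 4 (rule 218): 010000000
Gen 5 (rule 158): 111000000
Gen 6 (rule 22): 000100000
Gen 7 (rule 218): 001010000
Gen 8 (rule 158): 011011000
Gen 9 (rule 22): 100000100
Gen 10 (rule 218): 010001010
Gen 11 (rule 158): 111011011
Gen 12 (rule 22): 000000000
Gen 13 (rule 218): 000000000
Gen 14 (rule 158): 000000000
Gen 15 (rule 22): 000000000
Gen 16 (rule 218): 000000000
Gen 17 (rule 158): 000000000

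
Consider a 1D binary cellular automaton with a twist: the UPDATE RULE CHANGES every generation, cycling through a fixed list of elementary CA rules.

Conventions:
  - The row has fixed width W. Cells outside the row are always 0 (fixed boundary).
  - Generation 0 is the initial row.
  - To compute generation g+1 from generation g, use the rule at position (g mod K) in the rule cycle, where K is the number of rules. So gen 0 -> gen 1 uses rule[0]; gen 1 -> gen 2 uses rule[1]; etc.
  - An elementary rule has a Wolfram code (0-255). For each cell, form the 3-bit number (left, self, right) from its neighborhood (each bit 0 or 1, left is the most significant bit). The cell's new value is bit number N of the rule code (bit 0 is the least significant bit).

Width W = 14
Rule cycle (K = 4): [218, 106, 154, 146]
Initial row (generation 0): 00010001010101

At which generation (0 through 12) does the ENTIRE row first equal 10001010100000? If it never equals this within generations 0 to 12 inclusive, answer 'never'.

Answer: 7

Derivation:
Gen 0: 00010001010101
Gen 1 (rule 218): 00101010000000
Gen 2 (rule 106): 01010100000000
Gen 3 (rule 154): 10000010000000
Gen 4 (rule 146): 01000101000000
Gen 5 (rule 218): 10101000100000
Gen 6 (rule 106): 01010001000000
Gen 7 (rule 154): 10001010100000
Gen 8 (rule 146): 01010000010000
Gen 9 (rule 218): 10001000101000
Gen 10 (rule 106): 00010001010000
Gen 11 (rule 154): 00101010001000
Gen 12 (rule 146): 01000001010100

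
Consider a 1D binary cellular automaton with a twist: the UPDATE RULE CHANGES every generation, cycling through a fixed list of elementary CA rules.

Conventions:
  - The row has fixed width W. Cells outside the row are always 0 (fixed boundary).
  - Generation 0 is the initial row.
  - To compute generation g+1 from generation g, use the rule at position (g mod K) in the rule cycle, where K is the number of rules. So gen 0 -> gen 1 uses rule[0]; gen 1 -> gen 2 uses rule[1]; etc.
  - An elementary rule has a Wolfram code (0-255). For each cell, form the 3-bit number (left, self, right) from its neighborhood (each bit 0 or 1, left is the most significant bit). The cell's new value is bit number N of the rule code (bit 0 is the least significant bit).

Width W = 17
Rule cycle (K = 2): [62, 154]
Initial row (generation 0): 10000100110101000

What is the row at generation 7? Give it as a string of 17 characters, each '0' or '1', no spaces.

Answer: 01101111100001101

Derivation:
Gen 0: 10000100110101000
Gen 1 (rule 62): 11001111101111100
Gen 2 (rule 154): 10111111001111010
Gen 3 (rule 62): 11100000111000111
Gen 4 (rule 154): 11010001110101110
Gen 5 (rule 62): 10111011001111001
Gen 6 (rule 154): 00110010111110110
Gen 7 (rule 62): 01101111100001101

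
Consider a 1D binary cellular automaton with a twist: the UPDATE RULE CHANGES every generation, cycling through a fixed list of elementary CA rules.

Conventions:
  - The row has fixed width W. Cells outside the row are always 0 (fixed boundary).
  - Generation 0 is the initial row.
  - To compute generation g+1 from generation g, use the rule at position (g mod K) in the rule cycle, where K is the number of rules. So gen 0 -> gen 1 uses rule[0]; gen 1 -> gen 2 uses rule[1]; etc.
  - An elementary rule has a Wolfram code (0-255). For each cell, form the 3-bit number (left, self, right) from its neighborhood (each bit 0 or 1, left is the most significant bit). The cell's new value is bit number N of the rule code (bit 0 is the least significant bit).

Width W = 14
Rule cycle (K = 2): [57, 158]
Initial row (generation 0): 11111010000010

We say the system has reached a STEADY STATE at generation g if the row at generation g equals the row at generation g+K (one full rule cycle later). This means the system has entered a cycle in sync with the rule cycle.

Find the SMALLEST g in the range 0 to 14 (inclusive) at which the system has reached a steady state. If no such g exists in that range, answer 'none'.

Gen 0: 11111010000010
Gen 1 (rule 57): 10000101111001
Gen 2 (rule 158): 11001101110111
Gen 3 (rule 57): 10101011001100
Gen 4 (rule 158): 10101010111010
Gen 5 (rule 57): 01010101100101
Gen 6 (rule 158): 11010101011101
Gen 7 (rule 57): 10101010110010
Gen 8 (rule 158): 10101010101111
Gen 9 (rule 57): 01010101011000
Gen 10 (rule 158): 11010101010100
Gen 11 (rule 57): 10101010101011
Gen 12 (rule 158): 10101010101010
Gen 13 (rule 57): 01010101010101
Gen 14 (rule 158): 11010101010101
Gen 15 (rule 57): 10101010101010
Gen 16 (rule 158): 10101010101011

Answer: none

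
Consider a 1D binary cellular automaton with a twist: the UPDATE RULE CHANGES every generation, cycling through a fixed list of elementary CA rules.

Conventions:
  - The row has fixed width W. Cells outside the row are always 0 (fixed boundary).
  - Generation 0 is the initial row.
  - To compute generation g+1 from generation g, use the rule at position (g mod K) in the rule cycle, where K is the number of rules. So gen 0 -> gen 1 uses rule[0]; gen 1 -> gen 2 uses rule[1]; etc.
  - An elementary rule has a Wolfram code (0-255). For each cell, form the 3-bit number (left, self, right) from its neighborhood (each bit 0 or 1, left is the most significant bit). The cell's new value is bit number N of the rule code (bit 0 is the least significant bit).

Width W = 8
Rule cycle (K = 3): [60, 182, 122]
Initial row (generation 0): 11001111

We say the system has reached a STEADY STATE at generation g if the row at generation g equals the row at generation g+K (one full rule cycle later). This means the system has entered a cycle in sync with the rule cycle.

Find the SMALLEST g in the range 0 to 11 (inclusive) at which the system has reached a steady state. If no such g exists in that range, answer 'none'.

Gen 0: 11001111
Gen 1 (rule 60): 10101000
Gen 2 (rule 182): 11111100
Gen 3 (rule 122): 10000110
Gen 4 (rule 60): 11000101
Gen 5 (rule 182): 00101111
Gen 6 (rule 122): 01011001
Gen 7 (rule 60): 01110101
Gen 8 (rule 182): 10101111
Gen 9 (rule 122): 01011001
Gen 10 (rule 60): 01110101
Gen 11 (rule 182): 10101111
Gen 12 (rule 122): 01011001
Gen 13 (rule 60): 01110101
Gen 14 (rule 182): 10101111

Answer: 6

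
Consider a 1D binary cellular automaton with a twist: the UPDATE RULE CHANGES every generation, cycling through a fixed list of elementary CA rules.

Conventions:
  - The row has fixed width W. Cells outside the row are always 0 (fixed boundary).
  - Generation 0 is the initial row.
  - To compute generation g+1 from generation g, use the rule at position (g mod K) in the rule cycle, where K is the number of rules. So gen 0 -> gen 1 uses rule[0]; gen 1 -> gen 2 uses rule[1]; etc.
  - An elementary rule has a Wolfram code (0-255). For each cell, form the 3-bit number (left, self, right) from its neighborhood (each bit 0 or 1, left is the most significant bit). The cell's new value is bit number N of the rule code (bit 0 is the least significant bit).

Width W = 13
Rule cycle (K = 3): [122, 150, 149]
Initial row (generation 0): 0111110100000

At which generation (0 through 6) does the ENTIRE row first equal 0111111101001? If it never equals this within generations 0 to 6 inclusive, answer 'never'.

Gen 0: 0111110100000
Gen 1 (rule 122): 1100011010000
Gen 2 (rule 150): 0010100011000
Gen 3 (rule 149): 1010111000111
Gen 4 (rule 122): 0101101101101
Gen 5 (rule 150): 1100000000001
Gen 6 (rule 149): 0011111111101

Answer: never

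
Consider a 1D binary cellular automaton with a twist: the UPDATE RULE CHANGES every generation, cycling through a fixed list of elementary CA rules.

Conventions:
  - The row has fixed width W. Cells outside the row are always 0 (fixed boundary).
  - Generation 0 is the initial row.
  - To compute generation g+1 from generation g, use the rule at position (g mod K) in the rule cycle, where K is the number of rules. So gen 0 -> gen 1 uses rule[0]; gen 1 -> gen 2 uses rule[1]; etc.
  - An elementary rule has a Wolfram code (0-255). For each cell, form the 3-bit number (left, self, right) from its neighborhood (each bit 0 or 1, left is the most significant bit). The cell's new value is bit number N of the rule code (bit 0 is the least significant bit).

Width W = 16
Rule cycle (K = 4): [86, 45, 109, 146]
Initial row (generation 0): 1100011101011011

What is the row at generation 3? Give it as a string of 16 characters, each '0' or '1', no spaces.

Answer: 0111100101001001

Derivation:
Gen 0: 1100011101011011
Gen 1 (rule 86): 0110100101001001
Gen 2 (rule 45): 0101100111001001
Gen 3 (rule 109): 0111100101001001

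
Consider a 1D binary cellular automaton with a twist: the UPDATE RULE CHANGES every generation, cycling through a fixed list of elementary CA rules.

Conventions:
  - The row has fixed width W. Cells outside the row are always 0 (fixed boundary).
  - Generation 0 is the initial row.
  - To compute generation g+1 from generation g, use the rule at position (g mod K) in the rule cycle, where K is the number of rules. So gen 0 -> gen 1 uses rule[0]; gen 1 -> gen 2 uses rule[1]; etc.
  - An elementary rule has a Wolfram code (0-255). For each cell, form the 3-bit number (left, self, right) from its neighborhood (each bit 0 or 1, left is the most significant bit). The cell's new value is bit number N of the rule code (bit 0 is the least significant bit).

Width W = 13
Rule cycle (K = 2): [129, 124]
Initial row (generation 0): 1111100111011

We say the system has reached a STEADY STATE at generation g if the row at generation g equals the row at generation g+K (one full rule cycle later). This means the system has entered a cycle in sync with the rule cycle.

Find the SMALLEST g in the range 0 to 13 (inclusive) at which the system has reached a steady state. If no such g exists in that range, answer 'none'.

Gen 0: 1111100111011
Gen 1 (rule 129): 0111000010000
Gen 2 (rule 124): 0101100011000
Gen 3 (rule 129): 0000001000011
Gen 4 (rule 124): 0000001100011
Gen 5 (rule 129): 1111100001000
Gen 6 (rule 124): 1000110001100
Gen 7 (rule 129): 0010000100001
Gen 8 (rule 124): 0011000110001
Gen 9 (rule 129): 1000010000100
Gen 10 (rule 124): 1100011000110
Gen 11 (rule 129): 0001000010000
Gen 12 (rule 124): 0001100011000
Gen 13 (rule 129): 1100001000011
Gen 14 (rule 124): 1110001100011
Gen 15 (rule 129): 0100100001000

Answer: none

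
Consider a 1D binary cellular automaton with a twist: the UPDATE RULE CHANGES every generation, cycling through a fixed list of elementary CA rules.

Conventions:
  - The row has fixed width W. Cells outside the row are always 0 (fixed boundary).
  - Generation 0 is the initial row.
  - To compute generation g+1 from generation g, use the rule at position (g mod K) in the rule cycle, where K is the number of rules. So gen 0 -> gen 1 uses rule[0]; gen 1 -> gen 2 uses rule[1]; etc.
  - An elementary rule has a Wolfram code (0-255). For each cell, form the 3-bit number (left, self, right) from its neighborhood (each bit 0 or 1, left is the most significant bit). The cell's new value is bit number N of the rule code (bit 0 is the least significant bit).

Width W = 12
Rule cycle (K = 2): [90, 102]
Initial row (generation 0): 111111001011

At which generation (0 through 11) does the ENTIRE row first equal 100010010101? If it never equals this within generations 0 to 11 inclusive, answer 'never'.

Gen 0: 111111001011
Gen 1 (rule 90): 100001110011
Gen 2 (rule 102): 100010010101
Gen 3 (rule 90): 010101100000
Gen 4 (rule 102): 111110100000
Gen 5 (rule 90): 100010010000
Gen 6 (rule 102): 100110110000
Gen 7 (rule 90): 011110111000
Gen 8 (rule 102): 100011001000
Gen 9 (rule 90): 010111110100
Gen 10 (rule 102): 111000011100
Gen 11 (rule 90): 101100110110

Answer: 2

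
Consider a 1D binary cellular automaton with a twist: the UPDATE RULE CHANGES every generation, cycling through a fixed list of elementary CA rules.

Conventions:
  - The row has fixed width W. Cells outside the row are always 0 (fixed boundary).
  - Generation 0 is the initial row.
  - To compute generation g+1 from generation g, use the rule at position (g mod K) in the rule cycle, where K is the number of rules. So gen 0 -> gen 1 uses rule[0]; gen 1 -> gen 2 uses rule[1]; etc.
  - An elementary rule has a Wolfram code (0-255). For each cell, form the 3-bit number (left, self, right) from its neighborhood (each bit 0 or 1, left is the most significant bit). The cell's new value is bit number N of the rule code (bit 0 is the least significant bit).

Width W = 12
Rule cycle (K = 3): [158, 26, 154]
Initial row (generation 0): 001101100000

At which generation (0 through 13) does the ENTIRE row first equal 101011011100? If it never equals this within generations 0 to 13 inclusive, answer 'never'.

Gen 0: 001101100000
Gen 1 (rule 158): 011001010000
Gen 2 (rule 26): 110110001000
Gen 3 (rule 154): 100101010100
Gen 4 (rule 158): 111101010110
Gen 5 (rule 26): 100000000101
Gen 6 (rule 154): 010000001000
Gen 7 (rule 158): 111000011100
Gen 8 (rule 26): 100100110010
Gen 9 (rule 154): 011011101101
Gen 10 (rule 158): 110011001001
Gen 11 (rule 26): 101110110110
Gen 12 (rule 154): 001100100101
Gen 13 (rule 158): 011011111101

Answer: never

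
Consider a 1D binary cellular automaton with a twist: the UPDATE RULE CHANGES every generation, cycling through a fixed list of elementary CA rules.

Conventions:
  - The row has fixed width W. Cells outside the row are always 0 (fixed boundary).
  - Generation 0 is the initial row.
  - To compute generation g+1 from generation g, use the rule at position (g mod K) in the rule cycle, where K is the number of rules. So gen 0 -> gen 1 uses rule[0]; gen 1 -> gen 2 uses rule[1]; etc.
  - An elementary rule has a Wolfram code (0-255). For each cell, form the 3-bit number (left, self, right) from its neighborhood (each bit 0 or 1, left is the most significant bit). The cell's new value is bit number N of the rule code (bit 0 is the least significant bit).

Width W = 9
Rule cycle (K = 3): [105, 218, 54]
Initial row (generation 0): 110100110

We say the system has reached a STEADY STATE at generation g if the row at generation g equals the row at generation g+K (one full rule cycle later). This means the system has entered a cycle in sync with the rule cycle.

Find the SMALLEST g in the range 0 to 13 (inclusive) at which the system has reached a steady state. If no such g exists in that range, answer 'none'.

Answer: 2

Derivation:
Gen 0: 110100110
Gen 1 (rule 105): 111000110
Gen 2 (rule 218): 111101111
Gen 3 (rule 54): 000010000
Gen 4 (rule 105): 111000111
Gen 5 (rule 218): 111101111
Gen 6 (rule 54): 000010000
Gen 7 (rule 105): 111000111
Gen 8 (rule 218): 111101111
Gen 9 (rule 54): 000010000
Gen 10 (rule 105): 111000111
Gen 11 (rule 218): 111101111
Gen 12 (rule 54): 000010000
Gen 13 (rule 105): 111000111
Gen 14 (rule 218): 111101111
Gen 15 (rule 54): 000010000
Gen 16 (rule 105): 111000111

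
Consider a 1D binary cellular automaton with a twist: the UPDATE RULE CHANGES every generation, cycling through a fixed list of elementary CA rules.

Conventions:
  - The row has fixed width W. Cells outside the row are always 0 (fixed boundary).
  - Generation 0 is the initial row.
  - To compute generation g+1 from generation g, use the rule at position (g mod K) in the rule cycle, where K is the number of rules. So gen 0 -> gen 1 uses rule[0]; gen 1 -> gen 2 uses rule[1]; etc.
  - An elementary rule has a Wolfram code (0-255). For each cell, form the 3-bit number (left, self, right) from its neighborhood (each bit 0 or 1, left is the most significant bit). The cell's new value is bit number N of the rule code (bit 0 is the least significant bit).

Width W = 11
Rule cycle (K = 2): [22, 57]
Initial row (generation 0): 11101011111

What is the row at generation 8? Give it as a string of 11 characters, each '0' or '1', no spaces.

Gen 0: 11101011111
Gen 1 (rule 22): 00001000000
Gen 2 (rule 57): 11100111111
Gen 3 (rule 22): 00011000000
Gen 4 (rule 57): 11010111111
Gen 5 (rule 22): 00010000000
Gen 6 (rule 57): 11001111111
Gen 7 (rule 22): 00110000000
Gen 8 (rule 57): 10101111111

Answer: 10101111111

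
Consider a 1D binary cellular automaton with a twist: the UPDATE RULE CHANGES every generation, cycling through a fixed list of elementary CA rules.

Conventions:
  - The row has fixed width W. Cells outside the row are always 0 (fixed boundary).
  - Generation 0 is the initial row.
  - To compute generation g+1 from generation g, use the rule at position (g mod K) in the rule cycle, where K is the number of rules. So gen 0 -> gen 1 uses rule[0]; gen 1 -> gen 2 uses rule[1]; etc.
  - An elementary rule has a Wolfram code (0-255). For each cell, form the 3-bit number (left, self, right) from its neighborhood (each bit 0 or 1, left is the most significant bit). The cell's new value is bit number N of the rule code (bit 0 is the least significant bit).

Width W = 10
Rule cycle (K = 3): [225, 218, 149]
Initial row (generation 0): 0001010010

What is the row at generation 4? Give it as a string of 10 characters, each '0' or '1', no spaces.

Gen 0: 0001010010
Gen 1 (rule 225): 1100100000
Gen 2 (rule 218): 1111010000
Gen 3 (rule 149): 0110011111
Gen 4 (rule 225): 0010001111

Answer: 0010001111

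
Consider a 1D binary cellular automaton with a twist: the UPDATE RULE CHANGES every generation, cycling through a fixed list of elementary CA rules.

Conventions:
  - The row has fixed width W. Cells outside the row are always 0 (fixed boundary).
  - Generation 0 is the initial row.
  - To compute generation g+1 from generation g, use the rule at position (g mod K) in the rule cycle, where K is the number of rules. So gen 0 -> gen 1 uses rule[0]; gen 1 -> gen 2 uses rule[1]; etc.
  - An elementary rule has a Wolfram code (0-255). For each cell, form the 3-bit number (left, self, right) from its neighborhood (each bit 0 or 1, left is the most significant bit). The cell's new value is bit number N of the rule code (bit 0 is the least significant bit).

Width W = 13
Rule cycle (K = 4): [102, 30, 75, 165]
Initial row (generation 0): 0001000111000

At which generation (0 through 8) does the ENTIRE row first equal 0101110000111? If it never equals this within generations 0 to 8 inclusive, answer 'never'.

Gen 0: 0001000111000
Gen 1 (rule 102): 0011001001000
Gen 2 (rule 30): 0110111111100
Gen 3 (rule 75): 1110100000101
Gen 4 (rule 165): 0101101110111
Gen 5 (rule 102): 1110110011001
Gen 6 (rule 30): 1000101110111
Gen 7 (rule 75): 0011001010101
Gen 8 (rule 165): 1000001111111

Answer: never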